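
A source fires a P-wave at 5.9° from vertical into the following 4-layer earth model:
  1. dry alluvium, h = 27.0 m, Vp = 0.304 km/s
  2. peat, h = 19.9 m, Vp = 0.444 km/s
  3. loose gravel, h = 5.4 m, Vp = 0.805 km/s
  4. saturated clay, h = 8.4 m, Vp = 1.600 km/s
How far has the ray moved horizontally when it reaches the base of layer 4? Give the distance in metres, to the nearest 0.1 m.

12.7 m

Ray parameter p = sin 5.9° / 0.304 km/s = 3.3813e-01 s/km.
Layer 1: θ = 5.90°; offset = 27.0·tan 5.90° = 2.790 m.
Layer 2: sin θ = p·0.444 = 0.1501 → θ = 8.63°; offset = 19.9·tan 8.63° = 3.022 m.
Layer 3: sin θ = p·0.805 = 0.2722 → θ = 15.80°; offset = 5.4·tan 15.80° = 1.528 m.
Layer 4: sin θ = p·1.600 = 0.5410 → θ = 32.75°; offset = 8.4·tan 32.75° = 5.404 m.
Summing the layer offsets gives 12.743 m.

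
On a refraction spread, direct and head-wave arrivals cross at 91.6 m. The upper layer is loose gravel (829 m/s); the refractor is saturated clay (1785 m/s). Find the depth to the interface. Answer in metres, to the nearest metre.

x_cross = 2h·√((V₂+V₁)/(V₂−V₁)) → h = x_cross / (2·√((V₂+V₁)/(V₂−V₁))).
√((V₂+V₁)/(V₂−V₁)) = √((1785+829)/(1785−829)) = 1.6536.
h = 91.6 / (2·1.6536) = 27.70 m.

28 m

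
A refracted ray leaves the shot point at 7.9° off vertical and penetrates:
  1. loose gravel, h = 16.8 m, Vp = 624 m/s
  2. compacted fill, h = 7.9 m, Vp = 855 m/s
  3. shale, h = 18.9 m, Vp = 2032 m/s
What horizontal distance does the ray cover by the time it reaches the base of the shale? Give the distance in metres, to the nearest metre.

Apply Snell's law at each interface; in layer i the horizontal offset is hᵢ·tan θᵢ.
Layer 1: θ = 7.90°; offset = 16.8·tan 7.90° = 2.331 m.
Layer 2: sin θ = 855·sin 7.9°/624 = 0.1883, θ = 10.86°; offset = 7.9·tan 10.86° = 1.515 m.
Layer 3: sin θ = 2032·sin 7.9°/624 = 0.4476, θ = 26.59°; offset = 18.9·tan 26.59° = 9.460 m.
Total horizontal offset = 13.306 m.

13 m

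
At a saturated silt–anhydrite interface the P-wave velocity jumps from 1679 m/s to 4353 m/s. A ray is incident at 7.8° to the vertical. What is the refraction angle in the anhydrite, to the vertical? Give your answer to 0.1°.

20.6°

sin θ₁/V₁ = sin θ₂/V₂ ⇒ sin θ₂ = 4353·sin 7.8°/1679 = 4353·0.1357/1679 = 0.3519.
θ₂ = sin⁻¹(0.3519) = 20.60° (from vertical).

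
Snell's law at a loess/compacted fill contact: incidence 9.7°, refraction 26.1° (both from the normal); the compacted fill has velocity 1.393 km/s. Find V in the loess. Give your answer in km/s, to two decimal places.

sin 9.7° = 0.1685; sin 26.1° = 0.4399.
V₁ = V₂·(sin θ₁/sin θ₂) = 1.393·(0.1685/0.4399) = 0.53 km/s.

0.53 km/s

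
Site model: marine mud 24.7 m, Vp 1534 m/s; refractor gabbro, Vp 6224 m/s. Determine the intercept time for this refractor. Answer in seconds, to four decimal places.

0.0312 s

θ_c = arcsin(V₁/V₂) = arcsin(1534/6224) = 14.27°; cos θ_c = 0.9692.
tᵢ = 2h·cos θ_c / V₁ = 2·24.7·0.9692 / 1534 = 0.03121 s.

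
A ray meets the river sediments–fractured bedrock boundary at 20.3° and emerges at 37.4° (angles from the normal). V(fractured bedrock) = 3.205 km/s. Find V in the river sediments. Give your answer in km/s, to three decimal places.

1.831 km/s

Snell's law: sin 20.3°/V₁ = sin 37.4°/V₂.
V₁ = V₂·sin 20.3°/sin 37.4° = 3.205 × 0.5712 = 1.831 km/s.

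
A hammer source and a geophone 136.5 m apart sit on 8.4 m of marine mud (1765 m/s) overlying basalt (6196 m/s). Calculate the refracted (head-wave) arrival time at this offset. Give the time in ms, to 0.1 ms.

t = x/V₂ + 2h·√(V₂²−V₁²)/(V₁V₂).
√(V₂²−V₁²) = √(6196²−1765²) = 5939.3 m/s; delay term = 2·8.4·5939.3/(1765·6196) = 0.00912 s.
t = 136.5/6196 + 0.00912 = 0.03115 s.

31.2 ms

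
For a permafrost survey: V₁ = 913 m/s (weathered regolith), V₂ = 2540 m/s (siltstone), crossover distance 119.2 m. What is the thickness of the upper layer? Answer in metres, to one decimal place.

40.9 m

x_cross = 2h·√((V₂+V₁)/(V₂−V₁)) → h = x_cross / (2·√((V₂+V₁)/(V₂−V₁))).
√((V₂+V₁)/(V₂−V₁)) = √((2540+913)/(2540−913)) = 1.4568.
h = 119.2 / (2·1.4568) = 40.91 m.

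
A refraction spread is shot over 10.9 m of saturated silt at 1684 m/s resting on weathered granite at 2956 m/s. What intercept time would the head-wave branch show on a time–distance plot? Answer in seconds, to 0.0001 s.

tᵢ = 2h·√(V₂²−V₁²)/(V₁V₂).
√(V₂²−V₁²) = √(2956²−1684²) = 2429.4 m/s.
tᵢ = 2·10.9·2429.4/(1684·2956) = 0.01064 s.

0.0106 s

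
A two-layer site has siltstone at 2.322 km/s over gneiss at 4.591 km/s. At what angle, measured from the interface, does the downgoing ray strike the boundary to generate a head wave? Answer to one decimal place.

Critical incidence: sin θ_c = V₁/V₂ = 2.322/4.591 = 0.5058.
θ_c = arcsin 0.5058 = 30.38°.
Measured from the interface: 90° − 30.38° = 59.62°.

59.6°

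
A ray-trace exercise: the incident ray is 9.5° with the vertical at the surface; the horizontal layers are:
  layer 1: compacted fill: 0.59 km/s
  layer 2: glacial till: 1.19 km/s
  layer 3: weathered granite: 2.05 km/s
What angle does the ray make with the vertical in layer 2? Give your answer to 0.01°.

Ray parameter p = sin 9.5° / 0.59 = 2.7974e-01 s/km.
sin θ_2 = p·V_2 = 2.7974e-01 × 1.19 = 0.3329.
θ_2 = 19.44° from the vertical.

19.44°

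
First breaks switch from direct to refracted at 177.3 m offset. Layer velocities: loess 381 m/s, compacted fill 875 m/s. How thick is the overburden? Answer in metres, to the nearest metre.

56 m

h = (x_cross/2)·√((V₂−V₁)/(V₂+V₁)).
(V₂−V₁)/(V₂+V₁) = (875−381)/(875+381) = 0.3933; √ = 0.6271.
h = (177.3/2)·0.6271 = 55.60 m.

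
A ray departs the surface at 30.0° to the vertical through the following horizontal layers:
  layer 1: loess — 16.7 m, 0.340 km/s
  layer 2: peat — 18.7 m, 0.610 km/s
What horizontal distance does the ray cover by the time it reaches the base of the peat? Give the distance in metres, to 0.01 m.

47.60 m

Apply Snell's law at each interface; in layer i the horizontal offset is hᵢ·tan θᵢ.
Layer 1: θ = 30.00°; offset = 16.7·tan 30.00° = 9.6417 m.
Layer 2: sin θ = 0.610·sin 30.0°/0.340 = 0.8971, θ = 63.77°; offset = 18.7·tan 63.77° = 37.9601 m.
Σ offsets = 47.6019 m.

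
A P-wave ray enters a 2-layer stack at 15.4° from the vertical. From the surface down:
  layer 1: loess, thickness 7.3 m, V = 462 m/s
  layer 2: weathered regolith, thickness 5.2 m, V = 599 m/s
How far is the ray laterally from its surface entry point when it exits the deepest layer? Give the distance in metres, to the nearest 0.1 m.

p = sin θ₁/V₁ = sin 15.4°/462 = 5.7480e-04 s/m is conserved through the stack.
Layer 1: θ = 15.40°; offset = 7.3·tan 15.40° = 2.011 m.
Layer 2: sin θ = p·599 = 0.3443 → θ = 20.14°; offset = 5.2·tan 20.14° = 1.907 m.
Summing the layer offsets gives 3.918 m.

3.9 m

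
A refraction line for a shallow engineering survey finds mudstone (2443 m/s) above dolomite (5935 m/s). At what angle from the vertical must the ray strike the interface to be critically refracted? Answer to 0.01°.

Critical incidence: sin θ_c = V₁/V₂ = 2443/5935 = 0.4116.
θ_c = arcsin 0.4116 = 24.31°.

24.31°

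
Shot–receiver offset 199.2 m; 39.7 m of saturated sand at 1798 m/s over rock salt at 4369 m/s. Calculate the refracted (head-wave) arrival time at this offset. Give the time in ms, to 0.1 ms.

85.8 ms

θ_c = arcsin(V₁/V₂) = arcsin(1798/4369) = 24.30°, cos θ_c = 0.9114.
Intercept time tᵢ = 2h cos θ_c / V₁ = 2·39.7·0.9114/1798 = 0.04025 s.
t = x/V₂ + tᵢ = 199.2/4369 + 0.04025 = 0.08584 s.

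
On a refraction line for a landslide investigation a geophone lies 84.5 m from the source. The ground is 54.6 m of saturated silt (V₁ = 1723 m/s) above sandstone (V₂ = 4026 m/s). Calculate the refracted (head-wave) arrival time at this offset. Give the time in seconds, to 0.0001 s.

t = x/V₂ + 2h·√(V₂²−V₁²)/(V₁V₂).
√(V₂²−V₁²) = √(4026²−1723²) = 3638.7 m/s; delay term = 2·54.6·3638.7/(1723·4026) = 0.05728 s.
t = 84.5/4026 + 0.05728 = 0.07827 s.

0.0783 s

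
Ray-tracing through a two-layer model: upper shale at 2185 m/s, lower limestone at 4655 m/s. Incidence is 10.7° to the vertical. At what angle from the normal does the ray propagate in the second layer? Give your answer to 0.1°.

sin θ₁/V₁ = sin θ₂/V₂ ⇒ sin θ₂ = 4655·sin 10.7°/2185 = 4655·0.1857/2185 = 0.3956.
θ₂ = arcsin 0.3956 = 23.30° from the normal.

23.3°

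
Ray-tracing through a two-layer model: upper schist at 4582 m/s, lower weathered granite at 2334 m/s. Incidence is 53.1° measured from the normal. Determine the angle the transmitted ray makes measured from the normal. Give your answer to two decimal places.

24.04°

sin θ₁/V₁ = sin θ₂/V₂ ⇒ sin θ₂ = 2334·sin 53.1°/4582 = 2334·0.7997/4582 = 0.4073.
θ₂ = arcsin 0.4073 = 24.04° from the normal.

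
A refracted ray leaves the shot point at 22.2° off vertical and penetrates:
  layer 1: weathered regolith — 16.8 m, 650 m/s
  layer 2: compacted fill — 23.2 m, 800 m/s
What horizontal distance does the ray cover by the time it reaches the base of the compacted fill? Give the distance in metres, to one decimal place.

19.0 m

Apply Snell's law at each interface; in layer i the horizontal offset is hᵢ·tan θᵢ.
Layer 1: θ = 22.20°; offset = 16.8·tan 22.20° = 6.856 m.
Layer 2: sin θ = 800·sin 22.2°/650 = 0.4650, θ = 27.71°; offset = 23.2·tan 27.71° = 12.187 m.
Σ offsets = 19.043 m.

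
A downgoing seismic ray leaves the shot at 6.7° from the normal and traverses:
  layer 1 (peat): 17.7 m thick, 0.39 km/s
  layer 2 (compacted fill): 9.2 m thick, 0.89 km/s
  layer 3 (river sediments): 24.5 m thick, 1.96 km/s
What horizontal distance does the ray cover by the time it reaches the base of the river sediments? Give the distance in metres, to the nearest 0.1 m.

22.4 m

Apply Snell's law at each interface; in layer i the horizontal offset is hᵢ·tan θᵢ.
Layer 1: θ = 6.70°; offset = 17.7·tan 6.70° = 2.079 m.
Layer 2: sin θ = 0.89·sin 6.7°/0.39 = 0.2662, θ = 15.44°; offset = 9.2·tan 15.44° = 2.541 m.
Layer 3: sin θ = 1.96·sin 6.7°/0.39 = 0.5863, θ = 35.90°; offset = 24.5·tan 35.90° = 17.734 m.
Σ offsets = 22.354 m.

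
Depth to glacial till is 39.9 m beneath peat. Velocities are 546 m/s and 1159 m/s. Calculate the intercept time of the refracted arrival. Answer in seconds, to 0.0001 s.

θ_c = arcsin(V₁/V₂) = arcsin(546/1159) = 28.11°; cos θ_c = 0.8821.
tᵢ = 2h·cos θ_c / V₁ = 2·39.9·0.8821 / 546 = 0.12892 s.

0.1289 s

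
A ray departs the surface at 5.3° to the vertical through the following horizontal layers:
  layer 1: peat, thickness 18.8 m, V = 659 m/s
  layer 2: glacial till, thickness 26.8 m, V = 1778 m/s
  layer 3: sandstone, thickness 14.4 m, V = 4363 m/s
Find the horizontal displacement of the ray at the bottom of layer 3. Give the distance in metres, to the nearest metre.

20 m

Ray parameter p = sin 5.3° / 659 m/s = 1.4017e-04 s/m.
Layer 1: θ = 5.30°; offset = 18.8·tan 5.30° = 1.744 m.
Layer 2: sin θ = p·1778 = 0.2492 → θ = 14.43°; offset = 26.8·tan 14.43° = 6.897 m.
Layer 3: sin θ = p·4363 = 0.6116 → θ = 37.70°; offset = 14.4·tan 37.70° = 11.130 m.
Σ offsets = 19.771 m.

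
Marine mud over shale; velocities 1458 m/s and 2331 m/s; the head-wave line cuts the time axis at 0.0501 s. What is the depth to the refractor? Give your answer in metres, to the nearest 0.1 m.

46.8 m

θ_c = arcsin(1458/2331) = 38.72°; cos θ_c = 0.7802.
tᵢ = 2h cos θ_c/V₁ ⇒ h = tᵢ·V₁/(2 cos θ_c) = 0.0501·1458/(2·0.7802) = 46.81 m.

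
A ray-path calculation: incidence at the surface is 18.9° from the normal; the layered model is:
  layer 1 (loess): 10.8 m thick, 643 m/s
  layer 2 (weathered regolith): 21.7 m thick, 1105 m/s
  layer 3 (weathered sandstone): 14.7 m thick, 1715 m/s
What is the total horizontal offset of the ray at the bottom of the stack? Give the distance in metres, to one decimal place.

43.5 m

Ray parameter p = sin 18.9° / 643 m/s = 5.0376e-04 s/m.
Layer 1: θ = 18.90°; offset = 10.8·tan 18.90° = 3.698 m.
Layer 2: sin θ = p·1105 = 0.5567 → θ = 33.82°; offset = 21.7·tan 33.82° = 14.540 m.
Layer 3: sin θ = p·1715 = 0.8639 → θ = 59.76°; offset = 14.7·tan 59.76° = 25.219 m.
Σ offsets = 43.458 m.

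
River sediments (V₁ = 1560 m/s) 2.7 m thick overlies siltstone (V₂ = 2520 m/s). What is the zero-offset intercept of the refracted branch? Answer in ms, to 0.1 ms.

2.7 ms

θ_c = arcsin(V₁/V₂) = arcsin(1560/2520) = 38.25°; cos θ_c = 0.7854.
tᵢ = 2h·cos θ_c / V₁ = 2·2.7·0.7854 / 1560 = 0.00272 s.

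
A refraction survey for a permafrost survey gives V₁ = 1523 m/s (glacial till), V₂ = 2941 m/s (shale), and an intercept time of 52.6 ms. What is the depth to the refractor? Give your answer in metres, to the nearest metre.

θ_c = arcsin(1523/2941) = 31.19°; cos θ_c = 0.8555.
tᵢ = 2h cos θ_c/V₁ ⇒ h = tᵢ·V₁/(2 cos θ_c) = 0.0526·1523/(2·0.8555) = 46.82 m.

47 m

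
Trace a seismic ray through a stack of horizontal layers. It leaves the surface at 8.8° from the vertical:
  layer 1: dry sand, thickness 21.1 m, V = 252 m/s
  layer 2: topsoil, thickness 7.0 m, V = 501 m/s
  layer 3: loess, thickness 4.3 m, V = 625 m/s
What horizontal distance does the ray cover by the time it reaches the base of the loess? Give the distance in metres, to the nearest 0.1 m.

7.3 m

Apply Snell's law at each interface; in layer i the horizontal offset is hᵢ·tan θᵢ.
Layer 1: θ = 8.80°; offset = 21.1·tan 8.80° = 3.266 m.
Layer 2: sin θ = 501·sin 8.8°/252 = 0.3042, θ = 17.71°; offset = 7.0·tan 17.71° = 2.235 m.
Layer 3: sin θ = 625·sin 8.8°/252 = 0.3794, θ = 22.30°; offset = 4.3·tan 22.30° = 1.763 m.
Summing the layer offsets gives 7.265 m.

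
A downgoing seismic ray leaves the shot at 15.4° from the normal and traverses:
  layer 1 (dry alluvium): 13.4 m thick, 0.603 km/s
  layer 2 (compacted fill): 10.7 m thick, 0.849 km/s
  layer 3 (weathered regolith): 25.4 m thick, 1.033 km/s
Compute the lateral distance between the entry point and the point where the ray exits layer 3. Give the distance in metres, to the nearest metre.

Ray parameter p = sin 15.4° / 0.603 km/s = 4.4039e-01 s/km.
Layer 1: θ = 15.40°; offset = 13.4·tan 15.40° = 3.691 m.
Layer 2: sin θ = p·0.849 = 0.3739 → θ = 21.96°; offset = 10.7·tan 21.96° = 4.313 m.
Layer 3: sin θ = p·1.033 = 0.4549 → θ = 27.06°; offset = 25.4·tan 27.06° = 12.976 m.
Total horizontal offset = 20.980 m.

21 m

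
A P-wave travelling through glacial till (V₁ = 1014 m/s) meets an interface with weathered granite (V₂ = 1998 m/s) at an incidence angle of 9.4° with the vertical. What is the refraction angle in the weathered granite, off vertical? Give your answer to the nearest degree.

Snell's law: sin θ₂ = (V₂/V₁)·sin θ₁ = (1998/1014)·sin 9.4° = 0.3218.
θ₂ = arcsin 0.3218 = 18.77° from the normal.

19°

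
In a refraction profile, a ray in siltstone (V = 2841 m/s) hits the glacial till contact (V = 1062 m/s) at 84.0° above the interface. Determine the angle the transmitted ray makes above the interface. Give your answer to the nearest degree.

88°

Convert to the normal: θ₁ = 90° − 84.0° = 6.0°.
sin θ₁/V₁ = sin θ₂/V₂ ⇒ sin θ₂ = 1062·sin 6.0°/2841 = 1062·0.1045/2841 = 0.0391.
θ₂ = arcsin 0.0391 = 2.24° from the normal.
From the interface: 90° − 2.24° = 87.76°.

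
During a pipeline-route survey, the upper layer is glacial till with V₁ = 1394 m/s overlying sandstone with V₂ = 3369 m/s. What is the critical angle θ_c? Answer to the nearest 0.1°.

Critical incidence: sin θ_c = V₁/V₂ = 1394/3369 = 0.4138.
θ_c = arcsin 0.4138 = 24.44°.

24.4°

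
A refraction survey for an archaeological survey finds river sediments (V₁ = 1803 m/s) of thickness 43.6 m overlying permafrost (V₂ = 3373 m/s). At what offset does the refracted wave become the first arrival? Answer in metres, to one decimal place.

158.3 m

x_cross = 2h·√((V₂+V₁)/(V₂−V₁)).
(V₂+V₁)/(V₂−V₁) = (3373+1803)/(3373−1803) = 3.2968; √ = 1.8157.
x_cross = 2·43.6·1.8157 = 158.33 m.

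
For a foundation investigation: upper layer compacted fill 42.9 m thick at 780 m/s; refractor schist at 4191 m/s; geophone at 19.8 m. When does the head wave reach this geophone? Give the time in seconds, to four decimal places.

θ_c = arcsin(V₁/V₂) = arcsin(780/4191) = 10.73°, cos θ_c = 0.9825.
Intercept time tᵢ = 2h cos θ_c / V₁ = 2·42.9·0.9825/780 = 0.10808 s.
t = x/V₂ + tᵢ = 19.8/4191 + 0.10808 = 0.11280 s.

0.1128 s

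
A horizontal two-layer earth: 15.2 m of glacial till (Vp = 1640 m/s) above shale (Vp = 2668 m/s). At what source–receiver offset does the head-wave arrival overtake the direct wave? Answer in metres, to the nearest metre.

62 m

x_cross = 2h·√((V₂+V₁)/(V₂−V₁)).
(V₂+V₁)/(V₂−V₁) = (2668+1640)/(2668−1640) = 4.1907; √ = 2.0471.
x_cross = 2·15.2·2.0471 = 62.23 m.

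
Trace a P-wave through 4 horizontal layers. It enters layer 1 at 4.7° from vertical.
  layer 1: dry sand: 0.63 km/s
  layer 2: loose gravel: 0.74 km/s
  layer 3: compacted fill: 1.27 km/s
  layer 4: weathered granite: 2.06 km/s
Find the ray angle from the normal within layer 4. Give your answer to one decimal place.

15.5°

Ray parameter p = sin 4.7° / 0.63 = 1.3006e-01 s/km.
sin θ_4 = p·V_4 = 1.3006e-01 × 2.06 = 0.2679.
θ_4 = 15.54° from the vertical.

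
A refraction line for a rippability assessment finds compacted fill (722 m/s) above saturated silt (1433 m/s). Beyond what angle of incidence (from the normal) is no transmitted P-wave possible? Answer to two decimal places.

30.25°

At critical incidence the refracted ray runs along the interface (θ₂ = 90°), so sin θ_c = V₁/V₂.
θ_c = arcsin(722/1433) = arcsin 0.5038 = 30.25°.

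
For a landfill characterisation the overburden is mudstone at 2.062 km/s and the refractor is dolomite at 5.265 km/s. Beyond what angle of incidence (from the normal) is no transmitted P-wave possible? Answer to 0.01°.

Critical incidence: sin θ_c = V₁/V₂ = 2.062/5.265 = 0.3916.
θ_c = arcsin 0.3916 = 23.06°.

23.06°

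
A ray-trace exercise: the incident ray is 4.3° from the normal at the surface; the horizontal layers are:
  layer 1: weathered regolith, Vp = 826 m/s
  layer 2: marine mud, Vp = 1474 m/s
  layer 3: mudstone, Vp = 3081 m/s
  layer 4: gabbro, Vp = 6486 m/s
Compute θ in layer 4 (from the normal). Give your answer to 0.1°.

Ray parameter p = sin 4.3° / 826 = 9.0773e-05 s/m.
sin θ_4 = p·V_4 = 9.0773e-05 × 6486 = 0.5888.
θ_4 = 36.07° from the vertical.

36.1°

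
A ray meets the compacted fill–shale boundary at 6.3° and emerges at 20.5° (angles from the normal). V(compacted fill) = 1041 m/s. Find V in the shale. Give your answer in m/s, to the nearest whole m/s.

sin 6.3° = 0.1097; sin 20.5° = 0.3502.
V₂ = V₁·(sin θ₂/sin θ₁) = 1041·(0.3502/0.1097) = 3322.26 m/s.

3322 m/s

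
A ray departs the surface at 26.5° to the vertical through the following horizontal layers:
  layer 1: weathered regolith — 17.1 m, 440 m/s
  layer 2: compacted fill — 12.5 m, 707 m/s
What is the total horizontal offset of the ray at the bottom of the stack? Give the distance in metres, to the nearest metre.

Apply Snell's law at each interface; in layer i the horizontal offset is hᵢ·tan θᵢ.
Layer 1: θ = 26.50°; offset = 17.1·tan 26.50° = 8.526 m.
Layer 2: sin θ = 707·sin 26.5°/440 = 0.7170, θ = 45.80°; offset = 12.5·tan 45.80° = 12.856 m.
Summing the layer offsets gives 21.382 m.

21 m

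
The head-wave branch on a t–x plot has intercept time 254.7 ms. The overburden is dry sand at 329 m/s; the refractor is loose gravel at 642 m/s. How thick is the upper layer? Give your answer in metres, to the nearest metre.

θ_c = arcsin(329/642) = 30.83°; cos θ_c = 0.8587.
tᵢ = 2h cos θ_c/V₁ ⇒ h = tᵢ·V₁/(2 cos θ_c) = 0.2547·329/(2·0.8587) = 48.79 m.

49 m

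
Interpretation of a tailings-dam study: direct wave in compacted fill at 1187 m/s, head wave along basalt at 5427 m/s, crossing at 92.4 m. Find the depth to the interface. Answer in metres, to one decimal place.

h = (x_cross/2)·√((V₂−V₁)/(V₂+V₁)).
(V₂−V₁)/(V₂+V₁) = (5427−1187)/(5427+1187) = 0.6411; √ = 0.8007.
h = (92.4/2)·0.8007 = 36.99 m.

37.0 m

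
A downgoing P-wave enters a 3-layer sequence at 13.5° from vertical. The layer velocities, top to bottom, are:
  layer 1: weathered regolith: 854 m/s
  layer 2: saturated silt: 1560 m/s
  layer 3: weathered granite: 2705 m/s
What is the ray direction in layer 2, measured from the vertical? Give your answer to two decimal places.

Ray parameter p = sin 13.5° / 854 = 2.7336e-04 s/m.
sin θ_2 = p·V_2 = 2.7336e-04 × 1560 = 0.4264.
θ_2 = arcsin 0.4264 = 25.24°.

25.24°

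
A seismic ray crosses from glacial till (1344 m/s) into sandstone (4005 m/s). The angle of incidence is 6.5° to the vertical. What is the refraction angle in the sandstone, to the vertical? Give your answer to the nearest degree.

sin θ₁/V₁ = sin θ₂/V₂ ⇒ sin θ₂ = 4005·sin 6.5°/1344 = 4005·0.1132/1344 = 0.3373.
θ₂ = arcsin 0.3373 = 19.71° from the normal.

20°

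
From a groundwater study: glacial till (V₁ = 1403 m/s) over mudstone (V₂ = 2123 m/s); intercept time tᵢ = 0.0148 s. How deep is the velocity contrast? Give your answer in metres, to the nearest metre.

14 m

h = tᵢ·V₁·V₂ / (2·√(V₂²−V₁²)).
√(V₂²−V₁²) = √(2123² − 1403²) = 1593.3 m/s.
h = 0.0148 s × 1403 × 2123 / (2 × 1593.3) = 13.83 m.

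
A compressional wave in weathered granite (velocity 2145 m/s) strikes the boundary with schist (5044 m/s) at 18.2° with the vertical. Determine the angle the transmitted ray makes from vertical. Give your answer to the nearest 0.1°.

Snell's law: sin θ₂ = (V₂/V₁)·sin θ₁ = (5044/2145)·sin 18.2° = 0.7345.
θ₂ = sin⁻¹(0.7345) = 47.26° (from vertical).

47.3°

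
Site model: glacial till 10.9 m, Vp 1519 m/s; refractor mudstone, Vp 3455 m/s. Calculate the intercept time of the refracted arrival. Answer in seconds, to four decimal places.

0.0129 s

tᵢ = 2h·√(V₂²−V₁²)/(V₁V₂).
√(V₂²−V₁²) = √(3455²−1519²) = 3103.2 m/s.
tᵢ = 2·10.9·3103.2/(1519·3455) = 0.01289 s.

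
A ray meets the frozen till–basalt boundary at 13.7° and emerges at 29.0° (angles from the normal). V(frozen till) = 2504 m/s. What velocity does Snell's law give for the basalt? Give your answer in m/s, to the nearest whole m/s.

5126 m/s

sin 13.7° = 0.2368; sin 29.0° = 0.4848.
V₂ = V₁·(sin θ₂/sin θ₁) = 2504·(0.4848/0.2368) = 5125.71 m/s.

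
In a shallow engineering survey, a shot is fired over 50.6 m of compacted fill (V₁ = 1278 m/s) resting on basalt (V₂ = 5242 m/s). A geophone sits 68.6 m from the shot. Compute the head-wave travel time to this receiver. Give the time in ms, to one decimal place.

t = x/V₂ + 2h·√(V₂²−V₁²)/(V₁V₂).
√(V₂²−V₁²) = √(5242²−1278²) = 5083.8 m/s; delay term = 2·50.6·5083.8/(1278·5242) = 0.07680 s.
t = 68.6/5242 + 0.07680 = 0.08988 s.

89.9 ms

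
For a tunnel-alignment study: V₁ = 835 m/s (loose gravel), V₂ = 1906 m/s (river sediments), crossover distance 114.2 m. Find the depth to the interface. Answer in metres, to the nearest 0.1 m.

35.7 m

h = (x_cross/2)·√((V₂−V₁)/(V₂+V₁)).
(V₂−V₁)/(V₂+V₁) = (1906−835)/(1906+835) = 0.3907; √ = 0.6251.
h = (114.2/2)·0.6251 = 35.69 m.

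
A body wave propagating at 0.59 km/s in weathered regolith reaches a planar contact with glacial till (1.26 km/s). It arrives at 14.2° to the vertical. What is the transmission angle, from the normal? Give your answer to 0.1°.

sin θ₁/V₁ = sin θ₂/V₂ ⇒ sin θ₂ = 1.26·sin 14.2°/0.59 = 1.26·0.2453/0.59 = 0.5239.
θ₂ = sin⁻¹(0.5239) = 31.59° (from vertical).

31.6°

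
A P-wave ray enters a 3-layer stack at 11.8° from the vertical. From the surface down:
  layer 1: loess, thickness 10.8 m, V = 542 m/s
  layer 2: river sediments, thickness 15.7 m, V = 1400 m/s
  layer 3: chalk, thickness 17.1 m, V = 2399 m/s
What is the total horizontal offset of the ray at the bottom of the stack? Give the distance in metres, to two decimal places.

48.43 m

Ray parameter p = sin 11.8° / 542 m/s = 3.7730e-04 s/m.
Layer 1: θ = 11.80°; offset = 10.8·tan 11.80° = 2.2562 m.
Layer 2: sin θ = p·1400 = 0.5282 → θ = 31.89°; offset = 15.7·tan 31.89° = 9.7668 m.
Layer 3: sin θ = p·2399 = 0.9051 → θ = 64.84°; offset = 17.1·tan 64.84° = 36.4089 m.
Σ offsets = 48.4319 m.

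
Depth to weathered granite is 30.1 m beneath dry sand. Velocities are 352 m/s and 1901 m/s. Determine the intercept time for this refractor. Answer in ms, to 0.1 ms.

168.1 ms

θ_c = arcsin(V₁/V₂) = arcsin(352/1901) = 10.67°; cos θ_c = 0.9827.
tᵢ = 2h·cos θ_c / V₁ = 2·30.1·0.9827 / 352 = 0.16807 s.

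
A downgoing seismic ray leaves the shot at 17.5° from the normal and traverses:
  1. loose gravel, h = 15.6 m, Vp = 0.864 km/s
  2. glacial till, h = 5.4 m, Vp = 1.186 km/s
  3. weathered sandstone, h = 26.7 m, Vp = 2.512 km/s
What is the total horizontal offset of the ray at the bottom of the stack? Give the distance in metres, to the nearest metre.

55 m

Apply Snell's law at each interface; in layer i the horizontal offset is hᵢ·tan θᵢ.
Layer 1: θ = 17.50°; offset = 15.6·tan 17.50° = 4.919 m.
Layer 2: sin θ = 1.186·sin 17.5°/0.864 = 0.4128, θ = 24.38°; offset = 5.4·tan 24.38° = 2.447 m.
Layer 3: sin θ = 2.512·sin 17.5°/0.864 = 0.8743, θ = 60.96°; offset = 26.7·tan 60.96° = 48.087 m.
Total horizontal offset = 55.453 m.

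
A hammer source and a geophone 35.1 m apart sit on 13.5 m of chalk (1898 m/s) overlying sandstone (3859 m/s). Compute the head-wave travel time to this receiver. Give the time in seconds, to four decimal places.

0.0215 s

θ_c = arcsin(V₁/V₂) = arcsin(1898/3859) = 29.46°, cos θ_c = 0.8707.
Intercept time tᵢ = 2h cos θ_c / V₁ = 2·13.5·0.8707/1898 = 0.01239 s.
t = x/V₂ + tᵢ = 35.1/3859 + 0.01239 = 0.02148 s.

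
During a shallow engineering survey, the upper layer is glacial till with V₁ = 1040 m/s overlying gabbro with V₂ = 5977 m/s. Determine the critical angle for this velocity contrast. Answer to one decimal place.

10.0°

Critical incidence: sin θ_c = V₁/V₂ = 1040/5977 = 0.1740.
θ_c = arcsin 0.1740 = 10.02°.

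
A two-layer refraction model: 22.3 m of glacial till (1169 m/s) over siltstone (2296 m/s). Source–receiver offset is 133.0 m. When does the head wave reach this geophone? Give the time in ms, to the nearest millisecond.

91 ms

t = x/V₂ + 2h·√(V₂²−V₁²)/(V₁V₂).
√(V₂²−V₁²) = √(2296²−1169²) = 1976.1 m/s; delay term = 2·22.3·1976.1/(1169·2296) = 0.03284 s.
t = 133.0/2296 + 0.03284 = 0.09076 s.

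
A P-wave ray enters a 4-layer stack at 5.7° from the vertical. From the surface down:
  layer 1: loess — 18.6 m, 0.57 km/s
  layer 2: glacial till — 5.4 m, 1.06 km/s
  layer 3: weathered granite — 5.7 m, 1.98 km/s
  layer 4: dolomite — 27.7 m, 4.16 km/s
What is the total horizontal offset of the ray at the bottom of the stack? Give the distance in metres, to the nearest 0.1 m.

34.1 m

Ray parameter p = sin 5.7° / 0.57 km/s = 1.7425e-01 s/km.
Layer 1: θ = 5.70°; offset = 18.6·tan 5.70° = 1.857 m.
Layer 2: sin θ = p·1.06 = 0.1847 → θ = 10.64°; offset = 5.4·tan 10.64° = 1.015 m.
Layer 3: sin θ = p·1.98 = 0.3450 → θ = 20.18°; offset = 5.7·tan 20.18° = 2.095 m.
Layer 4: sin θ = p·4.16 = 0.7249 → θ = 46.46°; offset = 27.7·tan 46.46° = 29.146 m.
Summing the layer offsets gives 34.113 m.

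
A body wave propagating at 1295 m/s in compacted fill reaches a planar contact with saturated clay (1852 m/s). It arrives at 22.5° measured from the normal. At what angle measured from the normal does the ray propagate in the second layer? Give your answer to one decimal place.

sin θ₁/V₁ = sin θ₂/V₂ ⇒ sin θ₂ = 1852·sin 22.5°/1295 = 1852·0.3827/1295 = 0.5473.
θ₂ = sin⁻¹(0.5473) = 33.18° (from vertical).

33.2°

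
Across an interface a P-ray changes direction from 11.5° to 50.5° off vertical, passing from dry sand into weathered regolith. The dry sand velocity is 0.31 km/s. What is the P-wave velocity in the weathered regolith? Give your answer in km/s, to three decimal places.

1.200 km/s

sin 11.5° = 0.1994; sin 50.5° = 0.7716.
V₂ = V₁·(sin θ₂/sin θ₁) = 0.31·(0.7716/0.1994) = 1.200 km/s.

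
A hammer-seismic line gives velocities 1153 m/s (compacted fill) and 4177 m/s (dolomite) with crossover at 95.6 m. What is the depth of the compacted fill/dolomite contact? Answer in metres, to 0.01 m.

36.00 m

x_cross = 2h·√((V₂+V₁)/(V₂−V₁)) → h = x_cross / (2·√((V₂+V₁)/(V₂−V₁))).
√((V₂+V₁)/(V₂−V₁)) = √((4177+1153)/(4177−1153)) = 1.3276.
h = 95.6 / (2·1.3276) = 36.00 m.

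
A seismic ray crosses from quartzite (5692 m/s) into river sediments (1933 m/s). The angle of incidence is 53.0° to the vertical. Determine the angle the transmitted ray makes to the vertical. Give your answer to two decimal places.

15.74°

sin θ₁/V₁ = sin θ₂/V₂ ⇒ sin θ₂ = 1933·sin 53.0°/5692 = 1933·0.7986/5692 = 0.2712.
θ₂ = arcsin 0.2712 = 15.74° from the normal.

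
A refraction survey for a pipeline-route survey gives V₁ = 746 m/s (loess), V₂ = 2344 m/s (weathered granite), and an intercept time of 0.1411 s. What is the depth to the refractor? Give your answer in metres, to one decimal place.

θ_c = arcsin(746/2344) = 18.56°; cos θ_c = 0.9480.
tᵢ = 2h cos θ_c/V₁ ⇒ h = tᵢ·V₁/(2 cos θ_c) = 0.1411·746/(2·0.9480) = 55.52 m.

55.5 m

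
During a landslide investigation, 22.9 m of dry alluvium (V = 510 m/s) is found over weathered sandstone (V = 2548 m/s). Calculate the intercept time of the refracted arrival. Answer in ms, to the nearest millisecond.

tᵢ = 2h·√(V₂²−V₁²)/(V₁V₂).
√(V₂²−V₁²) = √(2548²−510²) = 2496.4 m/s.
tᵢ = 2·22.9·2496.4/(510·2548) = 0.08799 s.

88 ms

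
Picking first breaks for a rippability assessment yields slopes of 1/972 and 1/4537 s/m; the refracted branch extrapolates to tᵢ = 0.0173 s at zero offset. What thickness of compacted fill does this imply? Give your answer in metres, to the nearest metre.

θ_c = arcsin(972/4537) = 12.37°; cos θ_c = 0.9768.
tᵢ = 2h cos θ_c/V₁ ⇒ h = tᵢ·V₁/(2 cos θ_c) = 0.0173·972/(2·0.9768) = 8.61 m.

9 m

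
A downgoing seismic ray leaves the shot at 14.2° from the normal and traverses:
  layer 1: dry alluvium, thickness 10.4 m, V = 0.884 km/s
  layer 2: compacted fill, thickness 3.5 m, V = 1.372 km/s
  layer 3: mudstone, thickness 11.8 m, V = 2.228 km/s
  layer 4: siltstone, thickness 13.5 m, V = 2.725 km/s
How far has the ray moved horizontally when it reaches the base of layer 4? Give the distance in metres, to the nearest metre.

29 m

Apply Snell's law at each interface; in layer i the horizontal offset is hᵢ·tan θᵢ.
Layer 1: θ = 14.20°; offset = 10.4·tan 14.20° = 2.632 m.
Layer 2: sin θ = 1.372·sin 14.2°/0.884 = 0.3807, θ = 22.38°; offset = 3.5·tan 22.38° = 1.441 m.
Layer 3: sin θ = 2.228·sin 14.2°/0.884 = 0.6183, θ = 38.19°; offset = 11.8·tan 38.19° = 9.282 m.
Layer 4: sin θ = 2.725·sin 14.2°/0.884 = 0.7562, θ = 49.13°; offset = 13.5·tan 49.13° = 15.601 m.
Σ offsets = 28.955 m.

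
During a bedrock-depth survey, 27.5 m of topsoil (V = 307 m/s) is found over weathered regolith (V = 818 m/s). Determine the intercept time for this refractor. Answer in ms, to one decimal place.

θ_c = arcsin(V₁/V₂) = arcsin(307/818) = 22.04°; cos θ_c = 0.9269.
tᵢ = 2h·cos θ_c / V₁ = 2·27.5·0.9269 / 307 = 0.16606 s.

166.1 ms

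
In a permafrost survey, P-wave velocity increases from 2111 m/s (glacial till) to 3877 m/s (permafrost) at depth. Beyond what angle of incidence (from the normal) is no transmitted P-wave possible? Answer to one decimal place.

33.0°

Critical incidence: sin θ_c = V₁/V₂ = 2111/3877 = 0.5445.
θ_c = arcsin 0.5445 = 32.99°.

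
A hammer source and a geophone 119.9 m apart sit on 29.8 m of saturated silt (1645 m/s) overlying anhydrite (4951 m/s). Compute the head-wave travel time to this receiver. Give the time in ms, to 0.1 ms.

t = x/V₂ + 2h·√(V₂²−V₁²)/(V₁V₂).
√(V₂²−V₁²) = √(4951²−1645²) = 4669.7 m/s; delay term = 2·29.8·4669.7/(1645·4951) = 0.03417 s.
t = 119.9/4951 + 0.03417 = 0.05839 s.

58.4 ms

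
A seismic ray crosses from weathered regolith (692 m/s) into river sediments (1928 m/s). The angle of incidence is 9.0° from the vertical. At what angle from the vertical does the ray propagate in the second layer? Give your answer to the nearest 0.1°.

25.8°

sin θ₁/V₁ = sin θ₂/V₂ ⇒ sin θ₂ = 1928·sin 9.0°/692 = 1928·0.1564/692 = 0.4358.
θ₂ = sin⁻¹(0.4358) = 25.84° (from vertical).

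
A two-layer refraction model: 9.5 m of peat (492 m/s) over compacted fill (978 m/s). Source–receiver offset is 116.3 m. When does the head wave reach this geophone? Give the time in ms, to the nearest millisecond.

152 ms

t = x/V₂ + 2h·√(V₂²−V₁²)/(V₁V₂).
√(V₂²−V₁²) = √(978²−492²) = 845.2 m/s; delay term = 2·9.5·845.2/(492·978) = 0.03338 s.
t = 116.3/978 + 0.03338 = 0.15229 s.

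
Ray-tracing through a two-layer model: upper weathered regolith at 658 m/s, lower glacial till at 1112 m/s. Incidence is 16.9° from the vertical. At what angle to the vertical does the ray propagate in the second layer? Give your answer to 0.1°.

29.4°

Snell's law: sin θ₂ = (V₂/V₁)·sin θ₁ = (1112/658)·sin 16.9° = 0.4913.
θ₂ = arcsin 0.4913 = 29.42° from the normal.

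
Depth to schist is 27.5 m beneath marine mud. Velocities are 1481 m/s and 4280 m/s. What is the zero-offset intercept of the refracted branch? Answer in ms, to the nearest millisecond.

35 ms

θ_c = arcsin(V₁/V₂) = arcsin(1481/4280) = 20.24°; cos θ_c = 0.9382.
tᵢ = 2h·cos θ_c / V₁ = 2·27.5·0.9382 / 1481 = 0.03484 s.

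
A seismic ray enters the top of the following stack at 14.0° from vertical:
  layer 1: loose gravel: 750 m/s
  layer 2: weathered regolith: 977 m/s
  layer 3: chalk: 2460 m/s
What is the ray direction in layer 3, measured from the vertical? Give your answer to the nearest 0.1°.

52.5°

Ray parameter p = sin 14.0° / 750 = 3.2256e-04 s/m.
sin θ_3 = p·V_3 = 3.2256e-04 × 2460 = 0.7935.
θ_3 = 52.51° from the vertical.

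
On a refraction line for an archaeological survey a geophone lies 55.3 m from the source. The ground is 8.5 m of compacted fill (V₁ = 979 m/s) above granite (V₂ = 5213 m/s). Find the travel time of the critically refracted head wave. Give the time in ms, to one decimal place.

θ_c = arcsin(V₁/V₂) = arcsin(979/5213) = 10.82°, cos θ_c = 0.9822.
Intercept time tᵢ = 2h cos θ_c / V₁ = 2·8.5·0.9822/979 = 0.01706 s.
t = x/V₂ + tᵢ = 55.3/5213 + 0.01706 = 0.02766 s.

27.7 ms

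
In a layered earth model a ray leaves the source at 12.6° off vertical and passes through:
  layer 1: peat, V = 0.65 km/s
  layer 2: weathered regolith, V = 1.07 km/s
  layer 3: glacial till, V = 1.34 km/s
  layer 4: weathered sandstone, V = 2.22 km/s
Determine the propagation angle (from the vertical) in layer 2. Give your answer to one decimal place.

Snell's law across each interface conserves sin θ / V, so sin θ_2 = V_2·sin θ₁/V₁.
sin θ_2 = 1.07 × sin 12.6° / 0.65 = 0.3591.
θ_2 = 21.04° from the vertical.

21.0°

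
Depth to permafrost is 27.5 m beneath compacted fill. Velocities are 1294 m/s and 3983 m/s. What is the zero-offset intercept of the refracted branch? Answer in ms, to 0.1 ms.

40.2 ms

θ_c = arcsin(V₁/V₂) = arcsin(1294/3983) = 18.96°; cos θ_c = 0.9458.
tᵢ = 2h·cos θ_c / V₁ = 2·27.5·0.9458 / 1294 = 0.04020 s.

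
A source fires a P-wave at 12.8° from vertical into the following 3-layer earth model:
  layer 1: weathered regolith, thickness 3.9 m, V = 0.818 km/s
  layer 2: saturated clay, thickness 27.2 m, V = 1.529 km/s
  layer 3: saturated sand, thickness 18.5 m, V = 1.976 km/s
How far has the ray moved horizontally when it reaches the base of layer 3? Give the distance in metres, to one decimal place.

25.0 m

Ray parameter p = sin 12.8° / 0.818 km/s = 2.7084e-01 s/km.
Layer 1: θ = 12.80°; offset = 3.9·tan 12.80° = 0.886 m.
Layer 2: sin θ = p·1.529 = 0.4141 → θ = 24.46°; offset = 27.2·tan 24.46° = 12.375 m.
Layer 3: sin θ = p·1.976 = 0.5352 → θ = 32.36°; offset = 18.5·tan 32.36° = 11.721 m.
Summing the layer offsets gives 24.982 m.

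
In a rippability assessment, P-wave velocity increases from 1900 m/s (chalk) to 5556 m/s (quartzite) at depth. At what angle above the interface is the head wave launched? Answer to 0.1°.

70.0°

At critical incidence the refracted ray runs along the interface (θ₂ = 90°), so sin θ_c = V₁/V₂.
θ_c = arcsin(1900/5556) = arcsin 0.3420 = 20.00°.
Measured from the interface: 90° − 20.00° = 70.00°.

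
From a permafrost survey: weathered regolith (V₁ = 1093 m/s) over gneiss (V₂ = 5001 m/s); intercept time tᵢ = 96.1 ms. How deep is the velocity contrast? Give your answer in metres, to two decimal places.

53.82 m

θ_c = arcsin(1093/5001) = 12.62°; cos θ_c = 0.9758.
tᵢ = 2h cos θ_c/V₁ ⇒ h = tᵢ·V₁/(2 cos θ_c) = 0.0961·1093/(2·0.9758) = 53.82 m.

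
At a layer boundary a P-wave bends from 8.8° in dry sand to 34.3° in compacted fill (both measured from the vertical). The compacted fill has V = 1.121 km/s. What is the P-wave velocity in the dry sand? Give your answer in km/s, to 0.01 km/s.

Snell's law: sin 8.8°/V₁ = sin 34.3°/V₂.
V₁ = V₂·sin 8.8°/sin 34.3° = 1.121 × 0.2715 = 0.30 km/s.

0.30 km/s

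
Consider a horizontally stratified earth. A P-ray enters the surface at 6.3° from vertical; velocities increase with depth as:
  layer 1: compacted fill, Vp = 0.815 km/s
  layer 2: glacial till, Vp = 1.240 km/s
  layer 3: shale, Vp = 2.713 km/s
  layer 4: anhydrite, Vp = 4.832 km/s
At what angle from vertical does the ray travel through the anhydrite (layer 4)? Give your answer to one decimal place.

40.6°

Snell's law across each interface conserves sin θ / V, so sin θ_4 = V_4·sin θ₁/V₁.
sin θ_4 = 4.832 × sin 6.3° / 0.815 = 0.6506.
θ_4 = 40.59° from the vertical.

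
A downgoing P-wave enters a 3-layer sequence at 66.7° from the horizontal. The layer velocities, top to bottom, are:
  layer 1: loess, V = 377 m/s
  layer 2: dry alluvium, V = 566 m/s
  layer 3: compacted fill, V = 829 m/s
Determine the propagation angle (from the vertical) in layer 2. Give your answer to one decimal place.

36.4°

From the normal: θ₁ = 90° − 66.7° = 23.3°.
Ray parameter p = sin 23.3° / 377 = 1.0492e-03 s/m.
sin θ_2 = p·V_2 = 1.0492e-03 × 566 = 0.5938.
θ_2 = arcsin 0.5938 = 36.43°.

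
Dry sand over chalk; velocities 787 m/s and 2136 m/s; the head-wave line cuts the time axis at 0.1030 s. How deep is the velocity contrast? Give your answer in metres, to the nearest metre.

44 m

h = tᵢ·V₁·V₂ / (2·√(V₂²−V₁²)).
√(V₂²−V₁²) = √(2136² − 787²) = 1985.7 m/s.
h = 0.103 s × 787 × 2136 / (2 × 1985.7) = 43.60 m.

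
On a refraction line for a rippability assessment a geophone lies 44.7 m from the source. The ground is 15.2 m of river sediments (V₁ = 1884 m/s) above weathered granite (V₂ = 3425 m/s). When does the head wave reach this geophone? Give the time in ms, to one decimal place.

t = x/V₂ + 2h·√(V₂²−V₁²)/(V₁V₂).
√(V₂²−V₁²) = √(3425²−1884²) = 2860.3 m/s; delay term = 2·15.2·2860.3/(1884·3425) = 0.01348 s.
t = 44.7/3425 + 0.01348 = 0.02653 s.

26.5 ms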